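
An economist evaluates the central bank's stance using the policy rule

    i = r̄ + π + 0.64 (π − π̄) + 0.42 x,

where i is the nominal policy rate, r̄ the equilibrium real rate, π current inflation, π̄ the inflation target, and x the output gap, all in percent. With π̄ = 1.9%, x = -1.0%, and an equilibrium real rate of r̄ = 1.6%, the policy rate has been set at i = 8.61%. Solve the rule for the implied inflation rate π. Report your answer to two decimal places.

Collecting π: i = r̄ + (1 + 0.64) π − 0.64 π̄ + 0.42 x
1.64 π = 8.61 − 1.6 + 0.64 × 1.9 − 0.42 × (-1.0) = 8.646
π = 8.646 / 1.64 = 5.27

5.27%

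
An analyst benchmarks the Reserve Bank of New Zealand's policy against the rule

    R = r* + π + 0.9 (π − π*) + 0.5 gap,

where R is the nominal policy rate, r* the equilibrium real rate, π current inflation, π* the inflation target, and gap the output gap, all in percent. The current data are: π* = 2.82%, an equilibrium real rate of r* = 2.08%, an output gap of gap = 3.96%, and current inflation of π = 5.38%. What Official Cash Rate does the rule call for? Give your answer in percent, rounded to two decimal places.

11.74%

R = 2.08 + 5.38 + 0.9 × (5.38 − 2.82) + 0.5 × 3.96
   = 2.08 + 5.38 + 2.304 + 1.98 = 11.74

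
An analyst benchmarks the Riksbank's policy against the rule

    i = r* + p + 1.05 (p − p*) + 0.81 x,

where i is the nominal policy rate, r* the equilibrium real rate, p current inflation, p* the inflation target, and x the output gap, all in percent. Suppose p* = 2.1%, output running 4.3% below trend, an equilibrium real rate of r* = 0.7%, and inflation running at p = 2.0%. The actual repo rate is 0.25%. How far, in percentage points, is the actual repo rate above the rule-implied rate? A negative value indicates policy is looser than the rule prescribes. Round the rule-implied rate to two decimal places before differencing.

1.14 pp

Output 4.3% below potential → x = -4.3.
i = 0.7 + 2.0 + 1.05 × (2.0 − 2.1) + 0.81 × (-4.3)
   = 0.7 + 2 − 0.105 − 3.483 = -0.89
Deviation = 0.25 − (-0.89) = 1.14 pp.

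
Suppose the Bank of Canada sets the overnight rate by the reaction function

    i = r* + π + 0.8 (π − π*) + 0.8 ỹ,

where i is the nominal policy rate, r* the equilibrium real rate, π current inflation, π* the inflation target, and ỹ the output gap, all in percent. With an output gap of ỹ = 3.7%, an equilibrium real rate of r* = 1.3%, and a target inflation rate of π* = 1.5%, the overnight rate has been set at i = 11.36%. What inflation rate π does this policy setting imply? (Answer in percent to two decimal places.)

Collecting π: i = r* + (1 + 0.8) π − 0.8 π* + 0.8 ỹ
1.8 π = 11.36 − 1.3 + 0.8 × 1.5 − 0.8 × 3.7 = 8.3
π = 8.3 / 1.8 = 4.61

4.61%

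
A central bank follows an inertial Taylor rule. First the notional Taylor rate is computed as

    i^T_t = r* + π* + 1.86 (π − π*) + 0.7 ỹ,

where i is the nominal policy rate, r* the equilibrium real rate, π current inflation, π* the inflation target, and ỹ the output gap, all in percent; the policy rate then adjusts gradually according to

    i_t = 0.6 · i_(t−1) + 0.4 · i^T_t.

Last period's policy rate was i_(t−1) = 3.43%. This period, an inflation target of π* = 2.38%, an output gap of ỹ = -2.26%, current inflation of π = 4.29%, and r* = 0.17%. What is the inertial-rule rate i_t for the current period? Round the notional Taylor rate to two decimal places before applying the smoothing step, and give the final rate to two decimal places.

i^T_t = 0.17 + 2.38 + 1.86 × (4.29 − 2.38) + 0.7 × (-2.26)
   = 0.17 + 2.38 + 3.5526 − 1.582 = 4.52
i_t = 0.6 × 3.43 + 0.4 × 4.52 = 2.058 + 1.808 = 3.87

3.87%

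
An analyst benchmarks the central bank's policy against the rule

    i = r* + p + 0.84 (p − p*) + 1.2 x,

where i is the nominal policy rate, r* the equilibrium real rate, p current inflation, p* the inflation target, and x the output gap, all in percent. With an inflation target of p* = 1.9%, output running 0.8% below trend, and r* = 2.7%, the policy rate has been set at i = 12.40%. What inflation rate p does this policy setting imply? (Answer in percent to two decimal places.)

6.66%

Output 0.8% below potential → x = -0.8.
Collecting p: i = r* + (1 + 0.84) p − 0.84 p* + 1.2 x
1.84 p = 12.40 − 2.7 + 0.84 × 1.9 − 1.2 × (-0.8) = 12.256
p = 12.256 / 1.84 = 6.66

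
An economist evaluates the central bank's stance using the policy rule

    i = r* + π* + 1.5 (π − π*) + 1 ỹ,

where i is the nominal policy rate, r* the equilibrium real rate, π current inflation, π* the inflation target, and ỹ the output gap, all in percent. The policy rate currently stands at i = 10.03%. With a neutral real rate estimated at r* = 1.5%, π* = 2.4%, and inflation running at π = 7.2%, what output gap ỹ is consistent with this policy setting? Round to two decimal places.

1 ỹ = 10.03 − 1.5 − 2.4 − 1.5 × (7.2 − 2.4) = -1.07
ỹ = -1.07 / 1 = -1.07

-1.07%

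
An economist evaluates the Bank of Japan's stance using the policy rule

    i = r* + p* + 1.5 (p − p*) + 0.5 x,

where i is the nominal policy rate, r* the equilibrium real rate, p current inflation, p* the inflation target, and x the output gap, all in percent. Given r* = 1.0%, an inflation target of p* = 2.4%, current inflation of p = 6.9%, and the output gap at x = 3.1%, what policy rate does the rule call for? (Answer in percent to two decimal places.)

i = 1.0 + 2.4 + 1.5 × (6.9 − 2.4) + 0.5 × 3.1
   = 1.0 + 2.4 + 6.75 + 1.55 = 11.70

11.70%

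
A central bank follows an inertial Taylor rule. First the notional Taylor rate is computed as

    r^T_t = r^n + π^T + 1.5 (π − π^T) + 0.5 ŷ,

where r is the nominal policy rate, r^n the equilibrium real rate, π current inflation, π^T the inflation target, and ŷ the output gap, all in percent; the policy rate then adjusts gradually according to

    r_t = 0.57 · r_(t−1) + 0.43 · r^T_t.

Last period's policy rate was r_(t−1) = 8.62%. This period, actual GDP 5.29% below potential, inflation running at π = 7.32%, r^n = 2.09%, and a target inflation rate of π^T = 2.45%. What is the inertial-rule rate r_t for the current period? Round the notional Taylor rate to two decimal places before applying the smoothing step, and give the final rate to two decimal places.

Output 5.29% below potential → ŷ = -5.29.
r^T_t = 2.09 + 2.45 + 1.5 × (7.32 − 2.45) + 0.5 × (-5.29)
   = 2.09 + 2.45 + 7.305 − 2.645 = 9.20
r_t = 0.57 × 8.62 + 0.43 × 9.20 = 4.9134 + 3.956 = 8.87

8.87%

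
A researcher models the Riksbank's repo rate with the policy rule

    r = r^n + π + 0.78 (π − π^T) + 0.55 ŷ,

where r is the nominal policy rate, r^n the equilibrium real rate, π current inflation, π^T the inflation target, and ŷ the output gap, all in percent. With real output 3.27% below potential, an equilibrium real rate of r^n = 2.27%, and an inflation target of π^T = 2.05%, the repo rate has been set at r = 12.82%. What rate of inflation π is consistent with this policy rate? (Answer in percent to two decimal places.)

7.84%

Output 3.27% below potential → ŷ = -3.27.
Collecting π: r = r^n + (1 + 0.78) π − 0.78 π^T + 0.55 ŷ
1.78 π = 12.82 − 2.27 + 0.78 × 2.05 − 0.55 × (-3.27) = 13.9475
π = 13.9475 / 1.78 = 7.84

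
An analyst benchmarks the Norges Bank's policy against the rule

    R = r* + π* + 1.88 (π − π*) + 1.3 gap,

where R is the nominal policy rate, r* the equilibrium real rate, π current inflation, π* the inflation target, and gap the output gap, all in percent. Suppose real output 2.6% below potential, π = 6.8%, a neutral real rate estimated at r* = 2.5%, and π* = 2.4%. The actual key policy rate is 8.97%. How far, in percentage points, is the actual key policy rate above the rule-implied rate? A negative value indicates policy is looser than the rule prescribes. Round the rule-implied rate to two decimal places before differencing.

Output 2.6% below potential → gap = -2.6.
R = 2.5 + 2.4 + 1.88 × (6.8 − 2.4) + 1.3 × (-2.6)
   = 2.5 + 2.4 + 8.272 − 3.38 = 9.79
Deviation = 8.97 − 9.79 = -0.82 pp.

-0.82 pp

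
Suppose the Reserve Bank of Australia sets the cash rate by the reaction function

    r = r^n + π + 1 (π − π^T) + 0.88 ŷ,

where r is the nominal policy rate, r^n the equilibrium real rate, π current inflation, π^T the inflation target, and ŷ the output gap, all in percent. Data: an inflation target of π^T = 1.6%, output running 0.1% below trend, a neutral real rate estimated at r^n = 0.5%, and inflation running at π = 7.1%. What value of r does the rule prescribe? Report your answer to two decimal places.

13.01%

Output 0.1% below potential → ŷ = -0.1.
r = 0.5 + 7.1 + 1 × (7.1 − 1.6) + 0.88 × (-0.1)
   = 0.5 + 7.1 + 5.5 − 0.088 = 13.01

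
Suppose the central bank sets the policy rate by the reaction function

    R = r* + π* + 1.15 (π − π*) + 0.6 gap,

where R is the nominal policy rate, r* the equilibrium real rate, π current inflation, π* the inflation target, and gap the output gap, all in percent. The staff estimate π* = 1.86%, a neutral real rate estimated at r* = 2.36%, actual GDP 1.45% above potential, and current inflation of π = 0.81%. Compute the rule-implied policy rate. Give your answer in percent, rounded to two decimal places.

Output 1.45% above potential → gap = 1.45.
R = 2.36 + 1.86 + 1.15 × (0.81 − 1.86) + 0.6 × 1.45
   = 2.36 + 1.86 − 1.2075 + 0.87 = 3.88

3.88%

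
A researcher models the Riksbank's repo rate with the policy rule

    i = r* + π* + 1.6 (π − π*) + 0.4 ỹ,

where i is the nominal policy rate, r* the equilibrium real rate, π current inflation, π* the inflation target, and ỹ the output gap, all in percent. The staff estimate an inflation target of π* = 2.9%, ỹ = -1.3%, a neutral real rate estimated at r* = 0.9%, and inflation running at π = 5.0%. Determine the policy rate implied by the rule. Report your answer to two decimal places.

i = 0.9 + 2.9 + 1.6 × (5.0 − 2.9) + 0.4 × (-1.3)
   = 0.9 + 2.9 + 3.36 − 0.52 = 6.64

6.64%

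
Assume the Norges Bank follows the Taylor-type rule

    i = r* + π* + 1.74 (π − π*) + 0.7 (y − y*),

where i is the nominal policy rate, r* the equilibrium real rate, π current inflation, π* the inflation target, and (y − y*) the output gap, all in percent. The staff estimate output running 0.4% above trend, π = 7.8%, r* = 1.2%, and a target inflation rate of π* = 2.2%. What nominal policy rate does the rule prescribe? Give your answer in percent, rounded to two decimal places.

13.42%

Output 0.4% above potential → (y − y*) = 0.4.
i = 1.2 + 2.2 + 1.74 × (7.8 − 2.2) + 0.7 × 0.4
   = 1.2 + 2.2 + 9.744 + 0.28 = 13.42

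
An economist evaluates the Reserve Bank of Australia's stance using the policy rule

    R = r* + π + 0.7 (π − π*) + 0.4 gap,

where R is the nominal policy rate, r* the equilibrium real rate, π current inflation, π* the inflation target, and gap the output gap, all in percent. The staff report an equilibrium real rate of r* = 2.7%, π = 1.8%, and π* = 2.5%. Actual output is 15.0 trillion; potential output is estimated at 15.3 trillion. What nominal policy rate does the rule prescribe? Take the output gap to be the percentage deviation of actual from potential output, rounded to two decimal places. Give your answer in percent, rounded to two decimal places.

3.23%

Output gap = 100 × (15.0 − 15.3) / 15.3 = -1.96%.
R = 2.70 + 1.80 + 0.7 × (1.80 − 2.50) + 0.4 × (-1.96)
   = 2.70 + 1.8 − 0.49 − 0.784 = 3.23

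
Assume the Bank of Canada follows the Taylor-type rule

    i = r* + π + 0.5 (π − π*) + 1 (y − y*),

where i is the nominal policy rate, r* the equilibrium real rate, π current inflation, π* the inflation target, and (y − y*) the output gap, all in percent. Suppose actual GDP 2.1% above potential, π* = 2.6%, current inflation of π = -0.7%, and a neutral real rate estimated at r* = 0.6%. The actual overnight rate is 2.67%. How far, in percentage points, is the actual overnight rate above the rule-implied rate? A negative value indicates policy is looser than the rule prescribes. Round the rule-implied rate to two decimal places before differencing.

Output 2.1% above potential → (y − y*) = 2.1.
i = 0.6 + (-0.7) + 0.5 × (-0.7 − 2.6) + 1 × 2.1
   = 0.6 − 0.7 − 1.65 + 2.1 = 0.35
Deviation = 2.67 − 0.35 = 2.32 pp.

2.32 pp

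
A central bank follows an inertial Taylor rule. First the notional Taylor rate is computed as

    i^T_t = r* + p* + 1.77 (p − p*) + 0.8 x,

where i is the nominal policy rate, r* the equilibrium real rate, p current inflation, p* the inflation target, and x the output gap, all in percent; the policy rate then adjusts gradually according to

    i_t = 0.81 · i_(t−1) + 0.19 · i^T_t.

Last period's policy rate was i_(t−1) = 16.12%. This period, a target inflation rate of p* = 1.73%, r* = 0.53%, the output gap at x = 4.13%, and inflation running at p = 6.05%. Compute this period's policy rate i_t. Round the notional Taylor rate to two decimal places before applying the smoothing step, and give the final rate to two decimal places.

15.57%

i^T_t = 0.53 + 1.73 + 1.77 × (6.05 − 1.73) + 0.8 × 4.13
   = 0.53 + 1.73 + 7.6464 + 3.304 = 13.21
i_t = 0.81 × 16.12 + 0.19 × 13.21 = 13.0572 + 2.5099 = 15.57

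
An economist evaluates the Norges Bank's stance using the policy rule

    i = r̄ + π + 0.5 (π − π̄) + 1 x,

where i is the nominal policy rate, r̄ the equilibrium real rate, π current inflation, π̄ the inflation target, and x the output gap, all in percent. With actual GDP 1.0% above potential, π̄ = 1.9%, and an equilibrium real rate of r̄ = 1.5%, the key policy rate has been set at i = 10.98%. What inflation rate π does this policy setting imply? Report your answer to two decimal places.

6.29%

Output 1.0% above potential → x = 1.0.
Collecting π: i = r̄ + (1 + 0.5) π − 0.5 π̄ + 1 x
1.5 π = 10.98 − 1.5 + 0.5 × 1.9 − 1 × 1.0 = 9.43
π = 9.43 / 1.5 = 6.29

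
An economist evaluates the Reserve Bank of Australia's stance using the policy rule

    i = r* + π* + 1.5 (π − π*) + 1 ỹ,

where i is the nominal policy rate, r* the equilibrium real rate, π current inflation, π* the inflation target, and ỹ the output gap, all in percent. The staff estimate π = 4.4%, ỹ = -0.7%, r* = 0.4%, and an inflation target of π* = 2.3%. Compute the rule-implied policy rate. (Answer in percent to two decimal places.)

i = 0.4 + 2.3 + 1.5 × (4.4 − 2.3) + 1 × (-0.7)
   = 0.4 + 2.3 + 3.15 − 0.7 = 5.15

5.15%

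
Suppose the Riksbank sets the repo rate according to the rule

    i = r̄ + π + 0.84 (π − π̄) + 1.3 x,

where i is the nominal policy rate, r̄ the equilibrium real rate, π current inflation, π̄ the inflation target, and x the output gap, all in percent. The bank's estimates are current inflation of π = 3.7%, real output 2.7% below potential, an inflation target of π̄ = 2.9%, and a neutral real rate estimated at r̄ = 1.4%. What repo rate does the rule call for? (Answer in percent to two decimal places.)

2.26%

Output 2.7% below potential → x = -2.7.
i = 1.4 + 3.7 + 0.84 × (3.7 − 2.9) + 1.3 × (-2.7)
   = 1.4 + 3.7 + 0.672 − 3.51 = 2.26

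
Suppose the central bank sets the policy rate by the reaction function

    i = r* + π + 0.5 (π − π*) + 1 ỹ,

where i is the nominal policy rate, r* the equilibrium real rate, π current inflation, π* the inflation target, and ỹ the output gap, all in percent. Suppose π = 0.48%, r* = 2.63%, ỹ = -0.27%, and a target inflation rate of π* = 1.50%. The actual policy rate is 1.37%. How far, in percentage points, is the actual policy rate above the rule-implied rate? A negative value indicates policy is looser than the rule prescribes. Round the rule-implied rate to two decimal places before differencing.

i = 2.63 + 0.48 + 0.5 × (0.48 − 1.50) + 1 × (-0.27)
   = 2.63 + 0.48 − 0.51 − 0.27 = 2.33
Deviation = 1.37 − 2.33 = -0.96 pp.

-0.96 pp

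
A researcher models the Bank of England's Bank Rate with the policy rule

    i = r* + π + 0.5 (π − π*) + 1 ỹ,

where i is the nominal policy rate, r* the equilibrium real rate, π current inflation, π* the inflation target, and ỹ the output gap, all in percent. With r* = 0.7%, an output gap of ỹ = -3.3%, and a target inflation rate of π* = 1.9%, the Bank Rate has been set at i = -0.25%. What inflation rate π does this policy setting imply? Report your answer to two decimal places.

Collecting π: i = r* + (1 + 0.5) π − 0.5 π* + 1 ỹ
1.5 π = -0.25 − 0.7 + 0.5 × 1.9 − 1 × (-3.3) = 3.3
π = 3.3 / 1.5 = 2.20

2.20%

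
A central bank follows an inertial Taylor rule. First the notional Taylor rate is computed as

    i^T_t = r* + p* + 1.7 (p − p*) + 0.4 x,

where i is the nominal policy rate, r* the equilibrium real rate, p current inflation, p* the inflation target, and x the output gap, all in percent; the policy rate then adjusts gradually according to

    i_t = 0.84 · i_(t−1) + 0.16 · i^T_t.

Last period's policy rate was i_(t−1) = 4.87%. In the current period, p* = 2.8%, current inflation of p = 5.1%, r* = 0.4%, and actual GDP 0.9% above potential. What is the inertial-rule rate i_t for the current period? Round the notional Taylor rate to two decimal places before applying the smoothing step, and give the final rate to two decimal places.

Output 0.9% above potential → x = 0.9.
i^T_t = 0.4 + 2.8 + 1.7 × (5.1 − 2.8) + 0.4 × 0.9
   = 0.4 + 2.8 + 3.91 + 0.36 = 7.47
i_t = 0.84 × 4.87 + 0.16 × 7.47 = 4.0908 + 1.1952 = 5.29

5.29%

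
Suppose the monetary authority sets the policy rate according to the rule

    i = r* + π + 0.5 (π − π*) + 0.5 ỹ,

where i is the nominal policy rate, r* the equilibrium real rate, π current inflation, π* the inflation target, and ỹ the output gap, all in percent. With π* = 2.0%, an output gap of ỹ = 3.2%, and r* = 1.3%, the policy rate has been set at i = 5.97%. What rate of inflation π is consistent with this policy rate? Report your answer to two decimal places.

2.71%

Collecting π: i = r* + (1 + 0.5) π − 0.5 π* + 0.5 ỹ
1.5 π = 5.97 − 1.3 + 0.5 × 2.0 − 0.5 × 3.2 = 4.07
π = 4.07 / 1.5 = 2.71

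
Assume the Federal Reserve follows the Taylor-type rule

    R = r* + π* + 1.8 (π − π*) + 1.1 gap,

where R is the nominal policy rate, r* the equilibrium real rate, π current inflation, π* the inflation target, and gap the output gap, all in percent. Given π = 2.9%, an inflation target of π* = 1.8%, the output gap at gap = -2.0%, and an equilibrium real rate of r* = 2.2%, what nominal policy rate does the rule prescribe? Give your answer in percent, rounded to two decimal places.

R = 2.2 + 1.8 + 1.8 × (2.9 − 1.8) + 1.1 × (-2.0)
   = 2.2 + 1.8 + 1.98 − 2.2 = 3.78

3.78%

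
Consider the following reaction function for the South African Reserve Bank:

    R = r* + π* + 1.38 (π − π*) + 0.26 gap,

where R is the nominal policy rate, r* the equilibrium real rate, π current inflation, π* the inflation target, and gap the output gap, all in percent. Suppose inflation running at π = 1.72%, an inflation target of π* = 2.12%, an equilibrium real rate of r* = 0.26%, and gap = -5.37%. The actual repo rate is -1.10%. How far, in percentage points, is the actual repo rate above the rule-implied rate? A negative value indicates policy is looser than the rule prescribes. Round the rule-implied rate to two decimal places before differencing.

R = 0.26 + 2.12 + 1.38 × (1.72 − 2.12) + 0.26 × (-5.37)
   = 0.26 + 2.12 − 0.552 − 1.3962 = 0.43
Deviation = -1.10 − 0.43 = -1.53 pp.

-1.53 pp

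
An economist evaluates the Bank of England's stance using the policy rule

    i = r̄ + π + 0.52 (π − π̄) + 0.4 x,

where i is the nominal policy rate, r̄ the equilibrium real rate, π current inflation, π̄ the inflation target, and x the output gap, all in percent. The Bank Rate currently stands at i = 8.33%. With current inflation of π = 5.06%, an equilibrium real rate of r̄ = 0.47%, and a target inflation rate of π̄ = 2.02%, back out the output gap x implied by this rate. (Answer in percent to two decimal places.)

0.4 x = 8.33 − 0.47 − 5.06 − 0.52 × (5.06 − 2.02) = 1.2192
x = 1.2192 / 0.4 = 3.05

3.05%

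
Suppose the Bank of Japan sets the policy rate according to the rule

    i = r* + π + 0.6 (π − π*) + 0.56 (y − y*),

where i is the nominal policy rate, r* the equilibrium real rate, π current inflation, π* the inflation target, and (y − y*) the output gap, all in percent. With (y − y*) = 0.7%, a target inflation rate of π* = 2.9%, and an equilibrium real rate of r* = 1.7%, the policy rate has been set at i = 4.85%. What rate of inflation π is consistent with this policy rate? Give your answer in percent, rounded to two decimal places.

Collecting π: i = r* + (1 + 0.6) π − 0.6 π* + 0.56 (y − y*)
1.6 π = 4.85 − 1.7 + 0.6 × 2.9 − 0.56 × 0.7 = 4.498
π = 4.498 / 1.6 = 2.81

2.81%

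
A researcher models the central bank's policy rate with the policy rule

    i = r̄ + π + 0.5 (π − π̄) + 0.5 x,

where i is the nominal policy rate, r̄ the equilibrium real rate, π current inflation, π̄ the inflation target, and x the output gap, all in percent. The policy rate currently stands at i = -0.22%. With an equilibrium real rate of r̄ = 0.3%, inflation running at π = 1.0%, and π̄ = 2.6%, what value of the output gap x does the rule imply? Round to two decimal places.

-1.44%

0.5 x = -0.22 − 0.3 − 1.0 − 0.5 × (1.0 − 2.6) = -0.72
x = -0.72 / 0.5 = -1.44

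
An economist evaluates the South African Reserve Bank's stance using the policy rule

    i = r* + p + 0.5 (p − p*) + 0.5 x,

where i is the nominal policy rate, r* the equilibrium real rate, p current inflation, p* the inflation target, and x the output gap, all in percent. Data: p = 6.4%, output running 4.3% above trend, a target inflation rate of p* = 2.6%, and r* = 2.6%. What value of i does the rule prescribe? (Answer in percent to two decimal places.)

Output 4.3% above potential → x = 4.3.
i = 2.6 + 6.4 + 0.5 × (6.4 − 2.6) + 0.5 × 4.3
   = 2.6 + 6.4 + 1.9 + 2.15 = 13.05

13.05%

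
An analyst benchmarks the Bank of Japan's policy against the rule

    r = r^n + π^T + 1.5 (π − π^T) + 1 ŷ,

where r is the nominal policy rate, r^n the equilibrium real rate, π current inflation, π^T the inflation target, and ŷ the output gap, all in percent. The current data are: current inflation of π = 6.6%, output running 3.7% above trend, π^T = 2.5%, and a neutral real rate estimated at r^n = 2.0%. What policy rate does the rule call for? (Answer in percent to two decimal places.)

14.35%

Output 3.7% above potential → ŷ = 3.7.
r = 2.0 + 2.5 + 1.5 × (6.6 − 2.5) + 1 × 3.7
   = 2.0 + 2.5 + 6.15 + 3.7 = 14.35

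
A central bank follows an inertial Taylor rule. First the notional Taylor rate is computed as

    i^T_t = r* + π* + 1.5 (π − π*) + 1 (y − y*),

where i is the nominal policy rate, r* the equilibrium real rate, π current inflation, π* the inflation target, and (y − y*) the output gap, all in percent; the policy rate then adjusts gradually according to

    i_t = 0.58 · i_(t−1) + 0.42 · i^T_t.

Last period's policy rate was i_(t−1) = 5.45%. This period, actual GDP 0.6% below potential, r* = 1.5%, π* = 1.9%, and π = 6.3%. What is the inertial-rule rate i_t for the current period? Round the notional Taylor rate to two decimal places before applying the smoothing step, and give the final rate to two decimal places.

7.11%

Output 0.6% below potential → (y − y*) = -0.6.
i^T_t = 1.5 + 1.9 + 1.5 × (6.3 − 1.9) + 1 × (-0.6)
   = 1.5 + 1.9 + 6.6 − 0.6 = 9.40
i_t = 0.58 × 5.45 + 0.42 × 9.40 = 3.161 + 3.948 = 7.11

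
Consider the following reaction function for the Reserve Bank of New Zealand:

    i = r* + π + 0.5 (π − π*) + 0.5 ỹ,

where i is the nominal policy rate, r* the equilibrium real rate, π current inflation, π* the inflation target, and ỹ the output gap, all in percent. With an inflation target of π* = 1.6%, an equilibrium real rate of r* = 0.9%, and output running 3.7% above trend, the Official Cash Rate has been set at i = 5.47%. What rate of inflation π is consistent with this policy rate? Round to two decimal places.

Output 3.7% above potential → ỹ = 3.7.
Collecting π: i = r* + (1 + 0.5) π − 0.5 π* + 0.5 ỹ
1.5 π = 5.47 − 0.9 + 0.5 × 1.6 − 0.5 × 3.7 = 3.52
π = 3.52 / 1.5 = 2.35

2.35%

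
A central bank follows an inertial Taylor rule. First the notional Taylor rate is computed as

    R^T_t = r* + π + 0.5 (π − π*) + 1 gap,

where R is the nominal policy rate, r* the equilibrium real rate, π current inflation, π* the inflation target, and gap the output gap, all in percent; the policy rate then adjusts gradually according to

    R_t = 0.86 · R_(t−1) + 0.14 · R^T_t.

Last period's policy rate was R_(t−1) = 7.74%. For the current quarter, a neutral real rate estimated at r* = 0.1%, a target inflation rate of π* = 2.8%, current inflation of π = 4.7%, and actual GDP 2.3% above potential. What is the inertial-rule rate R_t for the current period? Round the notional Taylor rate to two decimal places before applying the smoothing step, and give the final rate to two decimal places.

Output 2.3% above potential → gap = 2.3.
R^T_t = 0.1 + 4.7 + 0.5 × (4.7 − 2.8) + 1 × 2.3
   = 0.1 + 4.7 + 0.95 + 2.3 = 8.05
R_t = 0.86 × 7.74 + 0.14 × 8.05 = 6.6564 + 1.127 = 7.78

7.78%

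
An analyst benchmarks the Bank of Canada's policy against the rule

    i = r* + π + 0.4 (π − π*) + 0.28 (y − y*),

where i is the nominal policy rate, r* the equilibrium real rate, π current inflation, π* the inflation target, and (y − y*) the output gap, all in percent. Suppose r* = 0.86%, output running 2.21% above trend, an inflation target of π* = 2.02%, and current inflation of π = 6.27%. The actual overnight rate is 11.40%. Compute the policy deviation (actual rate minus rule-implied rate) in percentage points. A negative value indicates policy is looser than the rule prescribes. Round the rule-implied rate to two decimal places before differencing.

1.95 pp

Output 2.21% above potential → (y − y*) = 2.21.
i = 0.86 + 6.27 + 0.4 × (6.27 − 2.02) + 0.28 × 2.21
   = 0.86 + 6.27 + 1.7 + 0.6188 = 9.45
Deviation = 11.40 − 9.45 = 1.95 pp.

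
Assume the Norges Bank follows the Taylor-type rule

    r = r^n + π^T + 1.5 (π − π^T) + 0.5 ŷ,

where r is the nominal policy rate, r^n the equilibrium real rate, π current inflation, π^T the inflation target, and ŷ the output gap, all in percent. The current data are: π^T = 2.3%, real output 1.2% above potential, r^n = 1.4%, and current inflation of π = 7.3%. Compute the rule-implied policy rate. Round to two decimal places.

11.80%

Output 1.2% above potential → ŷ = 1.2.
r = 1.4 + 2.3 + 1.5 × (7.3 − 2.3) + 0.5 × 1.2
   = 1.4 + 2.3 + 7.5 + 0.6 = 11.80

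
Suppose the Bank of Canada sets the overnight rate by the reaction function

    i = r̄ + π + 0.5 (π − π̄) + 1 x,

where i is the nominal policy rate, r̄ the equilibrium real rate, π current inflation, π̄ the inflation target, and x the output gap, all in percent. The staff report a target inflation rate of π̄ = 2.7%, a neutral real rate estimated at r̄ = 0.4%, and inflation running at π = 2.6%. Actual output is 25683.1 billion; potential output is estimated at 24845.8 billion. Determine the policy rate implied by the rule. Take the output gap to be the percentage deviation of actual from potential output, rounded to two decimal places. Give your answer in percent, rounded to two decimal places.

Output gap = 100 × (25683.1 − 24845.8) / 24845.8 = 3.37%.
i = 0.40 + 2.60 + 0.5 × (2.60 − 2.70) + 1 × 3.37
   = 0.40 + 2.6 − 0.05 + 3.37 = 6.32

6.32%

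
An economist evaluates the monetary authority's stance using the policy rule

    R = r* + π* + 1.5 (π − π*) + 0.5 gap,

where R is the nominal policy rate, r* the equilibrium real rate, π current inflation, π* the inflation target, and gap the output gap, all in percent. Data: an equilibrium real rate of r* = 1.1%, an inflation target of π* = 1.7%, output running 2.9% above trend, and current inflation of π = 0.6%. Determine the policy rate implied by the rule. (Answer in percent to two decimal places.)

2.60%

Output 2.9% above potential → gap = 2.9.
R = 1.1 + 1.7 + 1.5 × (0.6 − 1.7) + 0.5 × 2.9
   = 1.1 + 1.7 − 1.65 + 1.45 = 2.60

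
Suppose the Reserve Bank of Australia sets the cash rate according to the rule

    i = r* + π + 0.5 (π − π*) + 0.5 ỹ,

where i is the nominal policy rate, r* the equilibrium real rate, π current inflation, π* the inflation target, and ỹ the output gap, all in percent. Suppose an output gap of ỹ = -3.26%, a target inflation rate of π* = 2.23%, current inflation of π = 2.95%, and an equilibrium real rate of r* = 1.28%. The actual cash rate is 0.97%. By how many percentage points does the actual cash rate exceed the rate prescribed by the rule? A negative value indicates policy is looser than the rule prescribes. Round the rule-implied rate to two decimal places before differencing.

-1.99 pp

i = 1.28 + 2.95 + 0.5 × (2.95 − 2.23) + 0.5 × (-3.26)
   = 1.28 + 2.95 + 0.36 − 1.63 = 2.96
Deviation = 0.97 − 2.96 = -1.99 pp.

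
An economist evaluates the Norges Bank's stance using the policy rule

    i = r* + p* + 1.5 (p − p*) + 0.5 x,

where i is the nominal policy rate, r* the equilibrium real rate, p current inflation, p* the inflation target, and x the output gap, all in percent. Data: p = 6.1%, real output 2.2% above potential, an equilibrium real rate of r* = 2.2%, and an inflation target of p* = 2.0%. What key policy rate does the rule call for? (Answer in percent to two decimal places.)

11.45%

Output 2.2% above potential → x = 2.2.
i = 2.2 + 2.0 + 1.5 × (6.1 − 2.0) + 0.5 × 2.2
   = 2.2 + 2 + 6.15 + 1.1 = 11.45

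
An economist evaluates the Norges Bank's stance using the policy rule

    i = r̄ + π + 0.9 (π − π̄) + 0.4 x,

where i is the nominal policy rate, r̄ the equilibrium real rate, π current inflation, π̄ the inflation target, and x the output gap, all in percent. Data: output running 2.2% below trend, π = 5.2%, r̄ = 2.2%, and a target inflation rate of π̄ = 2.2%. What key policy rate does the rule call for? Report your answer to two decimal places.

Output 2.2% below potential → x = -2.2.
i = 2.2 + 5.2 + 0.9 × (5.2 − 2.2) + 0.4 × (-2.2)
   = 2.2 + 5.2 + 2.7 − 0.88 = 9.22

9.22%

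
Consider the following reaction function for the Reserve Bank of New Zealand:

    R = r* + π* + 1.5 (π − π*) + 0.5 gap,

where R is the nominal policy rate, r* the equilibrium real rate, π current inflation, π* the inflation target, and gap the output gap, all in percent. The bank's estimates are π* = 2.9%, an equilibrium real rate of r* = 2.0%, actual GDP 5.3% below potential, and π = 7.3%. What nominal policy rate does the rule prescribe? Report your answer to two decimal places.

Output 5.3% below potential → gap = -5.3.
R = 2.0 + 2.9 + 1.5 × (7.3 − 2.9) + 0.5 × (-5.3)
   = 2.0 + 2.9 + 6.6 − 2.65 = 8.85

8.85%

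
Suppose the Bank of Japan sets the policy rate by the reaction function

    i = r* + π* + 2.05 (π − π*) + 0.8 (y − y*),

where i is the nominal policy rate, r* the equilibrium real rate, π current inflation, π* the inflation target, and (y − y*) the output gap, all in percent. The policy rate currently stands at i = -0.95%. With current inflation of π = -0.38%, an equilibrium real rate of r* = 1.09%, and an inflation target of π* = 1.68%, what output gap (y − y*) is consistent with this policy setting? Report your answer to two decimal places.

0.63%

0.8 (y − y*) = -0.95 − 1.09 − 1.68 − 2.05 × ((-0.38) − 1.68) = 0.503
(y − y*) = 0.503 / 0.8 = 0.63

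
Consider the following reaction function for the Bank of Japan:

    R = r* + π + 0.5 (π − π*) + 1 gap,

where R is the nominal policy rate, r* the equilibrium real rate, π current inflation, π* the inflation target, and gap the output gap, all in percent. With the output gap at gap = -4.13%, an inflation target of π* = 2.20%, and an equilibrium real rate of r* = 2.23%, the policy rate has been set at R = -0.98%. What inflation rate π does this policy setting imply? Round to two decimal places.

Collecting π: R = r* + (1 + 0.5) π − 0.5 π* + 1 gap
1.5 π = -0.98 − 2.23 + 0.5 × 2.20 − 1 × (-4.13) = 2.02
π = 2.02 / 1.5 = 1.35

1.35%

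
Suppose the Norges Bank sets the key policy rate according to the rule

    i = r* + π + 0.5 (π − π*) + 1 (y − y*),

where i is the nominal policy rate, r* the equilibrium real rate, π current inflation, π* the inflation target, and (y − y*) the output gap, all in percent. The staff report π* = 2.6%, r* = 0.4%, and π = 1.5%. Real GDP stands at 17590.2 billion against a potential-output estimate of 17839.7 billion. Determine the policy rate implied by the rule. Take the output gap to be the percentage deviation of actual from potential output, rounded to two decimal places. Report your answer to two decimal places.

Output gap = 100 × (17590.2 − 17839.7) / 17839.7 = -1.40%.
i = 0.40 + 1.50 + 0.5 × (1.50 − 2.60) + 1 × (-1.40)
   = 0.40 + 1.5 − 0.55 − 1.4 = -0.05

-0.05%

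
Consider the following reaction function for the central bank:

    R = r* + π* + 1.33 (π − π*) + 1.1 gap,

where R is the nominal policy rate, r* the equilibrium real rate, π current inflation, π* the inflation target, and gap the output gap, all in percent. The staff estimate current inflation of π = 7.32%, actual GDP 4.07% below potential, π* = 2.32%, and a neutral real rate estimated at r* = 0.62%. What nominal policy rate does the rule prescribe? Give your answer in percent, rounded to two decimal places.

Output 4.07% below potential → gap = -4.07.
R = 0.62 + 2.32 + 1.33 × (7.32 − 2.32) + 1.1 × (-4.07)
   = 0.62 + 2.32 + 6.65 − 4.477 = 5.11

5.11%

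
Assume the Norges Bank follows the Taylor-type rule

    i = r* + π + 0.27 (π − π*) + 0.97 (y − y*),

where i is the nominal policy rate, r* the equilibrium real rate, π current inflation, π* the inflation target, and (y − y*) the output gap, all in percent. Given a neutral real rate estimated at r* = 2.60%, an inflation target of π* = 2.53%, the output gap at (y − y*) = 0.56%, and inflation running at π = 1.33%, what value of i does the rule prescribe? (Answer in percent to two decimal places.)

i = 2.60 + 1.33 + 0.27 × (1.33 − 2.53) + 0.97 × 0.56
   = 2.60 + 1.33 − 0.324 + 0.5432 = 4.15

4.15%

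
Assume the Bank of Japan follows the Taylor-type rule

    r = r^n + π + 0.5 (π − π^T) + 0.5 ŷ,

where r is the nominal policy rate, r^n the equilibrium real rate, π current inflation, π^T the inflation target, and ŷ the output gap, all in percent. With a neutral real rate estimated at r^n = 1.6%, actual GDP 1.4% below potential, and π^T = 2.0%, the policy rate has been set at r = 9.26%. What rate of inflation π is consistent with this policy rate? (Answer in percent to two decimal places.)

Output 1.4% below potential → ŷ = -1.4.
Collecting π: r = r^n + (1 + 0.5) π − 0.5 π^T + 0.5 ŷ
1.5 π = 9.26 − 1.6 + 0.5 × 2.0 − 0.5 × (-1.4) = 9.36
π = 9.36 / 1.5 = 6.24

6.24%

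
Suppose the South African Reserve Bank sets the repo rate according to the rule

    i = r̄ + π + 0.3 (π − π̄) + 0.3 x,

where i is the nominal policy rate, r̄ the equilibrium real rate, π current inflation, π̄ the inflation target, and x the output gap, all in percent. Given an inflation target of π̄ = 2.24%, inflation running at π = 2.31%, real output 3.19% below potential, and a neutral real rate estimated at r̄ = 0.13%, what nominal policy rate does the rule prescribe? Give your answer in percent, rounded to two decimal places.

Output 3.19% below potential → x = -3.19.
i = 0.13 + 2.31 + 0.3 × (2.31 − 2.24) + 0.3 × (-3.19)
   = 0.13 + 2.31 + 0.021 − 0.957 = 1.50

1.50%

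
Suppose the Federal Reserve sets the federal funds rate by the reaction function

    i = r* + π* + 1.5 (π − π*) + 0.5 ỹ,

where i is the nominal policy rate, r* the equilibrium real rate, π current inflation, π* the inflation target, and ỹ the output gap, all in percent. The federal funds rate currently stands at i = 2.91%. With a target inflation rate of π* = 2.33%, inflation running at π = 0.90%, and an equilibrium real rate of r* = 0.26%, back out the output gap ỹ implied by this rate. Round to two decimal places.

0.5 ỹ = 2.91 − 0.26 − 2.33 − 1.5 × (0.90 − 2.33) = 2.465
ỹ = 2.465 / 0.5 = 4.93

4.93%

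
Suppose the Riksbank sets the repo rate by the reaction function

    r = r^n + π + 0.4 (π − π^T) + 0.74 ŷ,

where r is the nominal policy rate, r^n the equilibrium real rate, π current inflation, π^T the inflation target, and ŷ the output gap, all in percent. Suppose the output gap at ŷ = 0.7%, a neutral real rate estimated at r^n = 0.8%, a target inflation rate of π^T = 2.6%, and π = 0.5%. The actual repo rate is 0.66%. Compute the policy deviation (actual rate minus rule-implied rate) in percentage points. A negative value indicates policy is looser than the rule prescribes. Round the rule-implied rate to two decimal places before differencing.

-0.32 pp

r = 0.8 + 0.5 + 0.4 × (0.5 − 2.6) + 0.74 × 0.7
   = 0.8 + 0.5 − 0.84 + 0.518 = 0.98
Deviation = 0.66 − 0.98 = -0.32 pp.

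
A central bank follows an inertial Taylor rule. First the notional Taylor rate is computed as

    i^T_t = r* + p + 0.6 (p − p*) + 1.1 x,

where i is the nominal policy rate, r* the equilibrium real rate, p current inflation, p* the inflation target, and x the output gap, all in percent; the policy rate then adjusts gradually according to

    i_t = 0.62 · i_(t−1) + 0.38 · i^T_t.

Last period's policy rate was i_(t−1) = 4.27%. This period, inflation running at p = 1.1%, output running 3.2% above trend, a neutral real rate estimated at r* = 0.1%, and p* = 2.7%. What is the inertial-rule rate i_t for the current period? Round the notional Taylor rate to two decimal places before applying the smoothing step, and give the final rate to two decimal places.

4.08%

Output 3.2% above potential → x = 3.2.
i^T_t = 0.1 + 1.1 + 0.6 × (1.1 − 2.7) + 1.1 × 3.2
   = 0.1 + 1.1 − 0.96 + 3.52 = 3.76
i_t = 0.62 × 4.27 + 0.38 × 3.76 = 2.6474 + 1.4288 = 4.08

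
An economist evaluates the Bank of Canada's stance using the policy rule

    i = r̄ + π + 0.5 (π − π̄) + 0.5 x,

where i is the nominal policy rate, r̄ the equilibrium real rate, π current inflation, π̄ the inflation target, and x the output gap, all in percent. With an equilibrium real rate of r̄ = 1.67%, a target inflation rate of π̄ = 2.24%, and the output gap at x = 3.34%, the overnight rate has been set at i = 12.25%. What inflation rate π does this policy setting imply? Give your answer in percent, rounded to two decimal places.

6.69%

Collecting π: i = r̄ + (1 + 0.5) π − 0.5 π̄ + 0.5 x
1.5 π = 12.25 − 1.67 + 0.5 × 2.24 − 0.5 × 3.34 = 10.03
π = 10.03 / 1.5 = 6.69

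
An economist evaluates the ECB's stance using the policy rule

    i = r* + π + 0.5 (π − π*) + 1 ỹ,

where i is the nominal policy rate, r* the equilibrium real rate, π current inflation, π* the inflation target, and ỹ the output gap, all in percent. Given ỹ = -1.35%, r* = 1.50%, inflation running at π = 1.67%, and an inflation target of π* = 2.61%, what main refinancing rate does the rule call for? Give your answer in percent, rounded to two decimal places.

i = 1.50 + 1.67 + 0.5 × (1.67 − 2.61) + 1 × (-1.35)
   = 1.50 + 1.67 − 0.47 − 1.35 = 1.35

1.35%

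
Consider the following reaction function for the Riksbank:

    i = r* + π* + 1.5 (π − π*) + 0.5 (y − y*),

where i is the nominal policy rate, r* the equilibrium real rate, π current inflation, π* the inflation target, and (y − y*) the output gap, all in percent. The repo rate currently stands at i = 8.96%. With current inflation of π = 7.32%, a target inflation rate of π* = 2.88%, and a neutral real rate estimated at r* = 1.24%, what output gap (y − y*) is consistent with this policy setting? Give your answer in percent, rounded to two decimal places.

0.5 (y − y*) = 8.96 − 1.24 − 2.88 − 1.5 × (7.32 − 2.88) = -1.82
(y − y*) = -1.82 / 0.5 = -3.64

-3.64%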